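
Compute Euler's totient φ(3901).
φ(3901) = 3772

φ is multiplicative, with φ(p^e) = p^e − p^(e−1). Factorise 3901 = 47 · 83. Then
  φ(3901) = (47 − 1) · (83 − 1) = 46 · 82 = 3772.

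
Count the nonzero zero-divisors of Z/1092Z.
Z/1092Z has 803 nonzero zero-divisors

In Z/1092Z each nonzero element is either a unit (gcd with 1092 is 1) or a zero-divisor (gcd > 1). The number of units is φ(1092): factorise 1092 = 2^2 · 3 · 7 · 13, so φ(1092) = (2^2 − 2^1) · (3 − 1) · (7 − 1) · (13 − 1) = 2 · 2 · 6 · 12 = 288. The nonzero elements number 1092 − 1 = 1091. Hence the nonzero zero-divisors number 1091 − 288 = 803.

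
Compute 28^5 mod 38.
Use repeated squaring. Binary(5) = 101. Walk through the bits of the exponent 5 left-to-right: at each bit after the leading one, square the running value, then multiply by 28 if the bit is 1 (always reducing mod 38):
  bit 1 = 1 (leading): start with 28.
  bit 2 = 0: square 28^2 = 784 ≡ 24 (mod 38).
  bit 3 = 1: square 24^2 = 576 ≡ 6; bit is 1, so multiply 6·28 = 168 ≡ 16 (mod 38).
Final value: 28^5 ≡ 16 (mod 38).

Final answer: 16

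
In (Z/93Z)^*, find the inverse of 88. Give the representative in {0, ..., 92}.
Apply the extended Euclidean algorithm to (93, 88), tracking rows (r, s, t) with s·93 + t·88 = r. Each division r_prev = q·r_cur + r_new produces the new row as (previous row) − q·(current row):
  row A: (93, 1, 0)   [1·93 + 0·88 = 93]
  row B: (88, 0, 1)   [0·93 + 1·88 = 88]
  93 = 1·88 + 5   → row C = row A − 1·row B = (5, 1, −1)   [check: 1·93 − 1·88 = 5]
  88 = 17·5 + 3   → row D = row B − 17·row C = (3, −17, 18)   [check: −17·93 + 18·88 = 3]
  5 = 1·3 + 2   → row E = row C − 1·row D = (2, 18, −19)   [check: 18·93 − 19·88 = 2]
  3 = 1·2 + 1   → row F = row D − 1·row E = (1, −35, 37)   [check: −35·93 + 37·88 = 1]
  2 = 2·1 + 0   → remainder 0, stop. gcd = 1 (last nonzero row F).
The gcd is 1, so 88 is invertible mod 93. The last nonzero row gives −35·93 + 37·88 = 1, so t = 37. So 88^(−1) ≡ 37 (mod 93). Verify: 88 · 37 = 3256 ≡ 1 (mod 93). ✓

Final answer: 88^(−1) ≡ 37 (mod 93)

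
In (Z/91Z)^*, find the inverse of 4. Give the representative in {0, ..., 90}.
4^(−1) ≡ 23 (mod 91)

Apply the extended Euclidean algorithm to (91, 4), tracking rows (r, s, t) with s·91 + t·4 = r. Each division r_prev = q·r_cur + r_new produces the new row as (previous row) − q·(current row):
  row A: (91, 1, 0)   [1·91 + 0·4 = 91]
  row B: (4, 0, 1)   [0·91 + 1·4 = 4]
  91 = 22·4 + 3   → row C = row A − 22·row B = (3, 1, −22)   [check: 1·91 − 22·4 = 3]
  4 = 1·3 + 1   → row D = row B − 1·row C = (1, −1, 23)   [check: −1·91 + 23·4 = 1]
  3 = 3·1 + 0   → remainder 0, stop. gcd = 1 (last nonzero row D).
The gcd is 1, so 4 is invertible mod 91. The last nonzero row gives −1·91 + 23·4 = 1, so t = 23. So 4^(−1) ≡ 23 (mod 91). Verify: 4 · 23 = 92 ≡ 1 (mod 91). ✓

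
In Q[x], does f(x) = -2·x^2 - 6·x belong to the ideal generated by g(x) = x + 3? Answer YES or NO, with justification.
YES

In Q[x] the ideal (g) consists of all multiples of g, so f ∈ (g) iff g | f, i.e. iff the remainder of f on division by g is 0. Divide f by g (g is monic, so eliminate the leading term of the running remainder at each step):
  leading term -2·x^2: subtract (-2·x)·g(x) = -2·x^2 - 6·x, leaving 0
The remainder is 0, so f(x) = g(x) · h(x) with h(x) = -2·x. Hence g | f, i.e. f ∈ (g).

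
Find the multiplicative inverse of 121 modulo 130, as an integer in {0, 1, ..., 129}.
Apply the extended Euclidean algorithm to (130, 121), tracking rows (r, s, t) with s·130 + t·121 = r. Each division r_prev = q·r_cur + r_new produces the new row as (previous row) − q·(current row):
  row A: (130, 1, 0)   [1·130 + 0·121 = 130]
  row B: (121, 0, 1)   [0·130 + 1·121 = 121]
  130 = 1·121 + 9   → row C = row A − 1·row B = (9, 1, −1)   [check: 1·130 − 1·121 = 9]
  121 = 13·9 + 4   → row D = row B − 13·row C = (4, −13, 14)   [check: −13·130 + 14·121 = 4]
  9 = 2·4 + 1   → row E = row C − 2·row D = (1, 27, −29)   [check: 27·130 − 29·121 = 1]
  4 = 4·1 + 0   → remainder 0, stop. gcd = 1 (last nonzero row E).
The gcd is 1, so 121 is invertible mod 130. The last nonzero row gives 27·130 − 29·121 = 1, so t = −29. So 121^(−1) ≡ −29 ≡ 101 (mod 130). Verify: 121 · 101 = 12221 ≡ 1 (mod 130). ✓

Final answer: 121^(−1) ≡ 101 (mod 130)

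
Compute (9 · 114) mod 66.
Reduce the factors first: 114 ≡ 48 (mod 66), so 9 · 114 ≡ 9 · 48 (mod 66). 9 · 48 = 432. Dividing by 66: 432 = 6·66 + 36. So (9 · 114) mod 66 = 36.

Final answer: 36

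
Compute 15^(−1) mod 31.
Apply the extended Euclidean algorithm to (31, 15), tracking rows (r, s, t) with s·31 + t·15 = r. Each division r_prev = q·r_cur + r_new produces the new row as (previous row) − q·(current row):
  row A: (31, 1, 0)   [1·31 + 0·15 = 31]
  row B: (15, 0, 1)   [0·31 + 1·15 = 15]
  31 = 2·15 + 1   → row C = row A − 2·row B = (1, 1, −2)   [check: 1·31 − 2·15 = 1]
  15 = 15·1 + 0   → remainder 0, stop. gcd = 1 (last nonzero row C).
The gcd is 1, so 15 is invertible mod 31. The last nonzero row gives 1·31 − 2·15 = 1, so t = −2. So 15^(−1) ≡ −2 ≡ 29 (mod 31). Verify: 15 · 29 = 435 ≡ 1 (mod 31). ✓

Final answer: 15^(−1) ≡ 29 (mod 31)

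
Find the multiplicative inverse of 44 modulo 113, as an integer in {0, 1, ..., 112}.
Apply the extended Euclidean algorithm to (113, 44), tracking rows (r, s, t) with s·113 + t·44 = r. Each division r_prev = q·r_cur + r_new produces the new row as (previous row) − q·(current row):
  row A: (113, 1, 0)   [1·113 + 0·44 = 113]
  row B: (44, 0, 1)   [0·113 + 1·44 = 44]
  113 = 2·44 + 25   → row C = row A − 2·row B = (25, 1, −2)   [check: 1·113 − 2·44 = 25]
  44 = 1·25 + 19   → row D = row B − 1·row C = (19, −1, 3)   [check: −1·113 + 3·44 = 19]
  25 = 1·19 + 6   → row E = row C − 1·row D = (6, 2, −5)   [check: 2·113 − 5·44 = 6]
  19 = 3·6 + 1   → row F = row D − 3·row E = (1, −7, 18)   [check: −7·113 + 18·44 = 1]
  6 = 6·1 + 0   → remainder 0, stop. gcd = 1 (last nonzero row F).
The gcd is 1, so 44 is invertible mod 113. The last nonzero row gives −7·113 + 18·44 = 1, so t = 18. So 44^(−1) ≡ 18 (mod 113). Verify: 44 · 18 = 792 ≡ 1 (mod 113). ✓

Final answer: 44^(−1) ≡ 18 (mod 113)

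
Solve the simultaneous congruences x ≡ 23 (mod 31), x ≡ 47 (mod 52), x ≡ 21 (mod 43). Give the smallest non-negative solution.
The moduli 31, 52, 43 are pairwise coprime, so by the CRT there is a unique solution mod 31·52·43 = 69316.
Solve by successive substitution. Start with x ≡ 23 (mod 31).
  Combine with x ≡ 47 (mod 52): write x = 23 + 31·t and require 23 + 31·t ≡ 47 (mod 52), i.e. 31·t ≡ 47 − 23 ≡ 24 (mod 52). Since 31^(−1) ≡ 47 (mod 52), t ≡ 47·24 ≡ 36 (mod 52). So x ≡ 23 + 31·36 = 1139 (mod 1612).
  Combine with x ≡ 21 (mod 43): write x = 1139 + 1612·t and require 1139 + 1612·t ≡ 21 (mod 43), i.e. 1612·t ≡ 21 − 1139 ≡ 0 (mod 43). Since 1612^(−1) ≡ 41 (mod 43) (1612 ≡ 21 (mod 43)), t ≡ 41·0 ≡ 0 (mod 43). So x ≡ 1139 + 1612·0 = 1139 (mod 69316).
Unique solution in [0, 69316): x = 1139.

Final answer: x ≡ 1139 (mod 69316); the representative in [0, 69316) is 1139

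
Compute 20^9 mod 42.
Use repeated squaring. Binary(9) = 1001. Walk through the bits of the exponent 9 left-to-right: at each bit after the leading one, square the running value, then multiply by 20 if the bit is 1 (always reducing mod 42):
  bit 1 = 1 (leading): start with 20.
  bit 2 = 0: square 20^2 = 400 ≡ 22 (mod 42).
  bit 3 = 0: square 22^2 = 484 ≡ 22 (mod 42).
  bit 4 = 1: square 22^2 = 484 ≡ 22; bit is 1, so multiply 22·20 = 440 ≡ 20 (mod 42).
Final value: 20^9 ≡ 20 (mod 42).

Final answer: 20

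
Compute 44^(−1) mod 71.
Apply the extended Euclidean algorithm to (71, 44), tracking rows (r, s, t) with s·71 + t·44 = r. Each division r_prev = q·r_cur + r_new produces the new row as (previous row) − q·(current row):
  row A: (71, 1, 0)   [1·71 + 0·44 = 71]
  row B: (44, 0, 1)   [0·71 + 1·44 = 44]
  71 = 1·44 + 27   → row C = row A − 1·row B = (27, 1, −1)   [check: 1·71 − 1·44 = 27]
  44 = 1·27 + 17   → row D = row B − 1·row C = (17, −1, 2)   [check: −1·71 + 2·44 = 17]
  27 = 1·17 + 10   → row E = row C − 1·row D = (10, 2, −3)   [check: 2·71 − 3·44 = 10]
  17 = 1·10 + 7   → row F = row D − 1·row E = (7, −3, 5)   [check: −3·71 + 5·44 = 7]
  10 = 1·7 + 3   → row G = row E − 1·row F = (3, 5, −8)   [check: 5·71 − 8·44 = 3]
  7 = 2·3 + 1   → row H = row F − 2·row G = (1, −13, 21)   [check: −13·71 + 21·44 = 1]
  3 = 3·1 + 0   → remainder 0, stop. gcd = 1 (last nonzero row H).
The gcd is 1, so 44 is invertible mod 71. The last nonzero row gives −13·71 + 21·44 = 1, so t = 21. So 44^(−1) ≡ 21 (mod 71). Verify: 44 · 21 = 924 ≡ 1 (mod 71). ✓

Final answer: 44^(−1) ≡ 21 (mod 71)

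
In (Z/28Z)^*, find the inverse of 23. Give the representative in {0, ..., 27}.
23^(−1) ≡ 11 (mod 28)

Apply the extended Euclidean algorithm to (28, 23), tracking rows (r, s, t) with s·28 + t·23 = r. Each division r_prev = q·r_cur + r_new produces the new row as (previous row) − q·(current row):
  row A: (28, 1, 0)   [1·28 + 0·23 = 28]
  row B: (23, 0, 1)   [0·28 + 1·23 = 23]
  28 = 1·23 + 5   → row C = row A − 1·row B = (5, 1, −1)   [check: 1·28 − 1·23 = 5]
  23 = 4·5 + 3   → row D = row B − 4·row C = (3, −4, 5)   [check: −4·28 + 5·23 = 3]
  5 = 1·3 + 2   → row E = row C − 1·row D = (2, 5, −6)   [check: 5·28 − 6·23 = 2]
  3 = 1·2 + 1   → row F = row D − 1·row E = (1, −9, 11)   [check: −9·28 + 11·23 = 1]
  2 = 2·1 + 0   → remainder 0, stop. gcd = 1 (last nonzero row F).
The gcd is 1, so 23 is invertible mod 28. The last nonzero row gives −9·28 + 11·23 = 1, so t = 11. So 23^(−1) ≡ 11 (mod 28). Verify: 23 · 11 = 253 ≡ 1 (mod 28). ✓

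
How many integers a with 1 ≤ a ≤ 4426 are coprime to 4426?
The number of a ∈ {1, ..., 4426} with gcd(a, 4426) = 1 is by definition Euler's totient φ(4426). φ is multiplicative, with φ(p^e) = p^e − p^(e−1). Factorise 4426 = 2 · 2213. Then
  φ(4426) = (2 − 1) · (2213 − 1) = 1 · 2212 = 2212.
So there are 2212 such integers.

Final answer: 2212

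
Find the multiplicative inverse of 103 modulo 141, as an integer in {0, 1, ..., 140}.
Apply the extended Euclidean algorithm to (141, 103), tracking rows (r, s, t) with s·141 + t·103 = r. Each division r_prev = q·r_cur + r_new produces the new row as (previous row) − q·(current row):
  row A: (141, 1, 0)   [1·141 + 0·103 = 141]
  row B: (103, 0, 1)   [0·141 + 1·103 = 103]
  141 = 1·103 + 38   → row C = row A − 1·row B = (38, 1, −1)   [check: 1·141 − 1·103 = 38]
  103 = 2·38 + 27   → row D = row B − 2·row C = (27, −2, 3)   [check: −2·141 + 3·103 = 27]
  38 = 1·27 + 11   → row E = row C − 1·row D = (11, 3, −4)   [check: 3·141 − 4·103 = 11]
  27 = 2·11 + 5   → row F = row D − 2·row E = (5, −8, 11)   [check: −8·141 + 11·103 = 5]
  11 = 2·5 + 1   → row G = row E − 2·row F = (1, 19, −26)   [check: 19·141 − 26·103 = 1]
  5 = 5·1 + 0   → remainder 0, stop. gcd = 1 (last nonzero row G).
The gcd is 1, so 103 is invertible mod 141. The last nonzero row gives 19·141 − 26·103 = 1, so t = −26. So 103^(−1) ≡ −26 ≡ 115 (mod 141). Verify: 103 · 115 = 11845 ≡ 1 (mod 141). ✓

Final answer: 103^(−1) ≡ 115 (mod 141)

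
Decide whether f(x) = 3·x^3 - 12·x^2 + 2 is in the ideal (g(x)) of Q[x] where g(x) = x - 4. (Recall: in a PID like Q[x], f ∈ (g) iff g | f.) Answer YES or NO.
In Q[x] the ideal (g) consists of all multiples of g, so f ∈ (g) iff g | f, i.e. iff the remainder of f on division by g is 0. Divide f by g (g is monic, so eliminate the leading term of the running remainder at each step):
  leading term 3·x^3: subtract (3·x^2)·g(x) = 3·x^3 - 12·x^2, leaving 2
The remainder r(x) = 2 ≠ 0 (and deg r < deg g), so g ∤ f, i.e. f ∉ (g).

Final answer: NO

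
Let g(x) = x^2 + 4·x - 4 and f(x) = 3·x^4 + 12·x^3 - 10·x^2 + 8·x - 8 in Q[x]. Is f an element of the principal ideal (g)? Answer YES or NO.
In Q[x] the ideal (g) consists of all multiples of g, so f ∈ (g) iff g | f, i.e. iff the remainder of f on division by g is 0. Divide f by g (g is monic, so eliminate the leading term of the running remainder at each step):
  leading term 3·x^4: subtract (3·x^2)·g(x) = 3·x^4 + 12·x^3 - 12·x^2, leaving 2·x^2 + 8·x - 8
  leading term 2·x^2: subtract (2)·g(x) = 2·x^2 + 8·x - 8, leaving 0
The remainder is 0, so f(x) = g(x) · h(x) with h(x) = 3·x^2 + 2. Hence g | f, i.e. f ∈ (g).

Final answer: YES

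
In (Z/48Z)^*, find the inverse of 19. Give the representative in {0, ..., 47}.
19^(−1) ≡ 43 (mod 48)

Apply the extended Euclidean algorithm to (48, 19), tracking rows (r, s, t) with s·48 + t·19 = r. Each division r_prev = q·r_cur + r_new produces the new row as (previous row) − q·(current row):
  row A: (48, 1, 0)   [1·48 + 0·19 = 48]
  row B: (19, 0, 1)   [0·48 + 1·19 = 19]
  48 = 2·19 + 10   → row C = row A − 2·row B = (10, 1, −2)   [check: 1·48 − 2·19 = 10]
  19 = 1·10 + 9   → row D = row B − 1·row C = (9, −1, 3)   [check: −1·48 + 3·19 = 9]
  10 = 1·9 + 1   → row E = row C − 1·row D = (1, 2, −5)   [check: 2·48 − 5·19 = 1]
  9 = 9·1 + 0   → remainder 0, stop. gcd = 1 (last nonzero row E).
The gcd is 1, so 19 is invertible mod 48. The last nonzero row gives 2·48 − 5·19 = 1, so t = −5. So 19^(−1) ≡ −5 ≡ 43 (mod 48). Verify: 19 · 43 = 817 ≡ 1 (mod 48). ✓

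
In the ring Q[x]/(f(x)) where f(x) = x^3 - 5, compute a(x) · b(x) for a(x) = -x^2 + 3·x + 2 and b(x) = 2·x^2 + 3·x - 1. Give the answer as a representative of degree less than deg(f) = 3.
a · b ≡ 14·x^2 - 7·x + 13 (mod f(x))

First multiply in Q[x] without reducing: a · b = -2·x^4 + 3·x^3 + 14·x^2 + 3·x - 2. Now divide by f(x) = x^3 - 5, eliminating the leading term at each step:
  leading term -2·x^4: subtract (-2·x)·f(x) = -2·x^4 + 10·x, leaving 3·x^3 + 14·x^2 - 7·x - 2
  leading term 3·x^3: subtract (3)·f(x) = 3·x^3 - 15, leaving 14·x^2 - 7·x + 13
The degree is now < 3, so this is the remainder. Hence a · b ≡ 14·x^2 - 7·x + 13 in Q[x]/(f).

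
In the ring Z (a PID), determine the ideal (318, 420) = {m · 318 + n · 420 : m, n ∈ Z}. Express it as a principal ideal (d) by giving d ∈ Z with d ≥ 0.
(318, 420) = (6); d = 6

In the PID Z, (a, b) is generated by gcd(a, b). Compute gcd(420, 318) with the extended Euclidean algorithm, tracking rows (r, s, t) with s·420 + t·318 = r:
  row A: (420, 1, 0)   [1·420 + 0·318 = 420]
  row B: (318, 0, 1)   [0·420 + 1·318 = 318]
  420 = 1·318 + 102   → row C = row A − 1·row B = (102, 1, −1)   [check: 1·420 − 1·318 = 102]
  318 = 3·102 + 12   → row D = row B − 3·row C = (12, −3, 4)   [check: −3·420 + 4·318 = 12]
  102 = 8·12 + 6   → row E = row C − 8·row D = (6, 25, −33)   [check: 25·420 − 33·318 = 6]
  12 = 2·6 + 0   → remainder 0, stop. gcd = 6 (last nonzero row E).
So gcd(318, 420) = 6, with Bézout identity 25·420 − 33·318 = 6. Containment (⊇): the Bézout identity exhibits 6 as an element of (318, 420), giving (6) ⊆ (318, 420). Containment (⊆): since 6 | 318 and 6 | 420 (318 = 6·53, 420 = 6·70), every Z-linear combination of 318 and 420 is divisible by 6, so (318, 420) ⊆ (6). Therefore (318, 420) = (6), d = 6.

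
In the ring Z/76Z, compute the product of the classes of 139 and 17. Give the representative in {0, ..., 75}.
Reduce the factors first: 139 ≡ 63 (mod 76), so 139 · 17 ≡ 63 · 17 (mod 76). 63 · 17 = 1071. Dividing by 76: 1071 = 14·76 + 7. So (139 · 17) mod 76 = 7.

Final answer: 7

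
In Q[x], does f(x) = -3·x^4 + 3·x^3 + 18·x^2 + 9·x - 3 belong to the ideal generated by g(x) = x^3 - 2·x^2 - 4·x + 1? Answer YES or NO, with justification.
In Q[x] the ideal (g) consists of all multiples of g, so f ∈ (g) iff g | f, i.e. iff the remainder of f on division by g is 0. Divide f by g (g is monic, so eliminate the leading term of the running remainder at each step):
  leading term -3·x^4: subtract (-3·x)·g(x) = -3·x^4 + 6·x^3 + 12·x^2 - 3·x, leaving -3·x^3 + 6·x^2 + 12·x - 3
  leading term -3·x^3: subtract (-3)·g(x) = -3·x^3 + 6·x^2 + 12·x - 3, leaving 0
The remainder is 0, so f(x) = g(x) · h(x) with h(x) = -3·x - 3. Hence g | f, i.e. f ∈ (g).

Final answer: YES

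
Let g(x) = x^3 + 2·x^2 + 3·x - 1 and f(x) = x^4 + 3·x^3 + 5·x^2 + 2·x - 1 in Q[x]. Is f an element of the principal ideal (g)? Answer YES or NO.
YES

In Q[x] the ideal (g) consists of all multiples of g, so f ∈ (g) iff g | f, i.e. iff the remainder of f on division by g is 0. Divide f by g (g is monic, so eliminate the leading term of the running remainder at each step):
  leading term x^4: subtract (x)·g(x) = x^4 + 2·x^3 + 3·x^2 - x, leaving x^3 + 2·x^2 + 3·x - 1
  leading term x^3: subtract (1)·g(x) = x^3 + 2·x^2 + 3·x - 1, leaving 0
The remainder is 0, so f(x) = g(x) · h(x) with h(x) = x + 1. Hence g | f, i.e. f ∈ (g).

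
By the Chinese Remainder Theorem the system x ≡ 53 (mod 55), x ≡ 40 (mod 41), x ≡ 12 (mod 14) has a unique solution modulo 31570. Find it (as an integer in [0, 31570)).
x ≡ 6928 (mod 31570); the representative in [0, 31570) is 6928

The moduli 55, 41, 14 are pairwise coprime, so by the CRT there is a unique solution mod 55·41·14 = 31570.
Solve by successive substitution. Start with x ≡ 53 (mod 55).
  Combine with x ≡ 40 (mod 41): write x = 53 + 55·t and require 53 + 55·t ≡ 40 (mod 41), i.e. 55·t ≡ 40 − 53 ≡ 28 (mod 41). Since 55^(−1) ≡ 3 (mod 41) (55 ≡ 14 (mod 41)), t ≡ 3·28 ≡ 2 (mod 41). So x ≡ 53 + 55·2 = 163 (mod 2255).
  Combine with x ≡ 12 (mod 14): write x = 163 + 2255·t and require 163 + 2255·t ≡ 12 (mod 14), i.e. 2255·t ≡ 12 − 163 ≡ 3 (mod 14). Since 2255^(−1) ≡ 1 (mod 14) (2255 ≡ 1 (mod 14)), t ≡ 1·3 ≡ 3 (mod 14). So x ≡ 163 + 2255·3 = 6928 (mod 31570).
Unique solution in [0, 31570): x = 6928.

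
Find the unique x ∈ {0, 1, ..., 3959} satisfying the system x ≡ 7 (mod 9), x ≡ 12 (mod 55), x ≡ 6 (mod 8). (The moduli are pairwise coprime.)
x ≡ 1222 (mod 3960); the representative in [0, 3960) is 1222

The moduli 9, 55, 8 are pairwise coprime, so by the CRT there is a unique solution mod 9·55·8 = 3960.
Solve by successive substitution. Start with x ≡ 7 (mod 9).
  Combine with x ≡ 12 (mod 55): write x = 7 + 9·t and require 7 + 9·t ≡ 12 (mod 55), i.e. 9·t ≡ 12 − 7 ≡ 5 (mod 55). Since 9^(−1) ≡ 49 (mod 55), t ≡ 49·5 ≡ 25 (mod 55). So x ≡ 7 + 9·25 = 232 (mod 495).
  Combine with x ≡ 6 (mod 8): write x = 232 + 495·t and require 232 + 495·t ≡ 6 (mod 8), i.e. 495·t ≡ 6 − 232 ≡ 6 (mod 8). Since 495^(−1) ≡ 7 (mod 8) (495 ≡ 7 (mod 8)), t ≡ 7·6 ≡ 2 (mod 8). So x ≡ 232 + 495·2 = 1222 (mod 3960).
Unique solution in [0, 3960): x = 1222.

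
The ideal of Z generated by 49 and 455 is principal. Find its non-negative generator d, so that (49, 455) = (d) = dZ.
In the PID Z, (a, b) is generated by gcd(a, b). Compute gcd(455, 49) with the extended Euclidean algorithm, tracking rows (r, s, t) with s·455 + t·49 = r:
  row A: (455, 1, 0)   [1·455 + 0·49 = 455]
  row B: (49, 0, 1)   [0·455 + 1·49 = 49]
  455 = 9·49 + 14   → row C = row A − 9·row B = (14, 1, −9)   [check: 1·455 − 9·49 = 14]
  49 = 3·14 + 7   → row D = row B − 3·row C = (7, −3, 28)   [check: −3·455 + 28·49 = 7]
  14 = 2·7 + 0   → remainder 0, stop. gcd = 7 (last nonzero row D).
So gcd(49, 455) = 7, with Bézout identity −3·455 + 28·49 = 7. Containment (⊇): the Bézout identity exhibits 7 as an element of (49, 455), giving (7) ⊆ (49, 455). Containment (⊆): since 7 | 49 and 7 | 455 (49 = 7·7, 455 = 7·65), every Z-linear combination of 49 and 455 is divisible by 7, so (49, 455) ⊆ (7). Therefore (49, 455) = (7), d = 7.

Final answer: (49, 455) = (7); d = 7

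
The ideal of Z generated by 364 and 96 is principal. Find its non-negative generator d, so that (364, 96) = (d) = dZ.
In the PID Z, (a, b) is generated by gcd(a, b). Compute gcd(364, 96) with the extended Euclidean algorithm, tracking rows (r, s, t) with s·364 + t·96 = r:
  row A: (364, 1, 0)   [1·364 + 0·96 = 364]
  row B: (96, 0, 1)   [0·364 + 1·96 = 96]
  364 = 3·96 + 76   → row C = row A − 3·row B = (76, 1, −3)   [check: 1·364 − 3·96 = 76]
  96 = 1·76 + 20   → row D = row B − 1·row C = (20, −1, 4)   [check: −1·364 + 4·96 = 20]
  76 = 3·20 + 16   → row E = row C − 3·row D = (16, 4, −15)   [check: 4·364 − 15·96 = 16]
  20 = 1·16 + 4   → row F = row D − 1·row E = (4, −5, 19)   [check: −5·364 + 19·96 = 4]
  16 = 4·4 + 0   → remainder 0, stop. gcd = 4 (last nonzero row F).
So gcd(364, 96) = 4, with Bézout identity −5·364 + 19·96 = 4. Containment (⊇): the Bézout identity exhibits 4 as an element of (364, 96), giving (4) ⊆ (364, 96). Containment (⊆): since 4 | 364 and 4 | 96 (364 = 4·91, 96 = 4·24), every Z-linear combination of 364 and 96 is divisible by 4, so (364, 96) ⊆ (4). Therefore (364, 96) = (4), d = 4.

Final answer: (364, 96) = (4); d = 4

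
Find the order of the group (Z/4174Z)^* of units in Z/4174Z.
|(Z/4174Z)^*| = 2086

(Z/4174Z)^* consists of the classes a with gcd(a, 4174) = 1, so its order is φ(4174). φ is multiplicative, with φ(p^e) = p^e − p^(e−1). Factorise 4174 = 2 · 2087. Then
  φ(4174) = (2 − 1) · (2087 − 1) = 1 · 2086 = 2086.
Thus |(Z/4174Z)^*| = 2086.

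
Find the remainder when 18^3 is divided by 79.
65

Use repeated squaring. Binary(3) = 11. Walk through the bits of the exponent 3 left-to-right: at each bit after the leading one, square the running value, then multiply by 18 if the bit is 1 (always reducing mod 79):
  bit 1 = 1 (leading): start with 18.
  bit 2 = 1: square 18^2 = 324 ≡ 8; bit is 1, so multiply 8·18 = 144 ≡ 65 (mod 79).
Final value: 18^3 ≡ 65 (mod 79).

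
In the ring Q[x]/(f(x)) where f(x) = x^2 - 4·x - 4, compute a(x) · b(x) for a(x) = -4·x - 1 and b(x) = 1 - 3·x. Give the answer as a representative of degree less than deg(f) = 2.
a · b ≡ 47·x + 47 (mod f(x))

First multiply in Q[x] without reducing: a · b = 12·x^2 - x - 1. Now divide by f(x) = x^2 - 4·x - 4, eliminating the leading term at each step:
  leading term 12·x^2: subtract (12)·f(x) = 12·x^2 - 48·x - 48, leaving 47·x + 47
The degree is now < 2, so this is the remainder. Hence a · b ≡ 47·x + 47 in Q[x]/(f).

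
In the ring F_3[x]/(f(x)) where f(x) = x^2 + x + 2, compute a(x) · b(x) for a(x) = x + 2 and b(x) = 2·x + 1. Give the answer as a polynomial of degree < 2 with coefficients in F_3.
Multiply as integer polynomials: a · b = 2·x^2 + 5·x + 2. Reducing coefficients mod 3: a · b ≡ 2·x^2 + 2·x + 2. Now divide by f(x) = x^2 + x + 2 in F_3[x], eliminating the leading term at each step:
  leading term 2·x^2: subtract (2)·f(x) = 2·x^2 + 2·x + 1, leaving 1 (coefficients mod 3)
The degree is now < 2, so this is the remainder. Hence a · b ≡ 1 in F_3[x]/(f).

Final answer: a · b ≡ 1 (mod f(x))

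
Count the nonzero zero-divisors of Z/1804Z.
Z/1804Z has 1003 nonzero zero-divisors

In Z/1804Z each nonzero element is either a unit (gcd with 1804 is 1) or a zero-divisor (gcd > 1). The number of units is φ(1804): factorise 1804 = 2^2 · 11 · 41, so φ(1804) = (2^2 − 2^1) · (11 − 1) · (41 − 1) = 2 · 10 · 40 = 800. The nonzero elements number 1804 − 1 = 1803. Hence the nonzero zero-divisors number 1803 − 800 = 1003.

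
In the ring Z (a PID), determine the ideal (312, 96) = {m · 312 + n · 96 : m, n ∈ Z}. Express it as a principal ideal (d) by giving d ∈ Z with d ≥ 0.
(312, 96) = (24); d = 24

In the PID Z, (a, b) is generated by gcd(a, b). Compute gcd(312, 96) with the extended Euclidean algorithm, tracking rows (r, s, t) with s·312 + t·96 = r:
  row A: (312, 1, 0)   [1·312 + 0·96 = 312]
  row B: (96, 0, 1)   [0·312 + 1·96 = 96]
  312 = 3·96 + 24   → row C = row A − 3·row B = (24, 1, −3)   [check: 1·312 − 3·96 = 24]
  96 = 4·24 + 0   → remainder 0, stop. gcd = 24 (last nonzero row C).
So gcd(312, 96) = 24, with Bézout identity 1·312 − 3·96 = 24. Containment (⊇): the Bézout identity exhibits 24 as an element of (312, 96), giving (24) ⊆ (312, 96). Containment (⊆): since 24 | 312 and 24 | 96 (312 = 24·13, 96 = 24·4), every Z-linear combination of 312 and 96 is divisible by 24, so (312, 96) ⊆ (24). Therefore (312, 96) = (24), d = 24.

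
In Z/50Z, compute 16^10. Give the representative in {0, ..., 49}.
Use repeated squaring. Binary(10) = 1010. Walk through the bits of the exponent 10 left-to-right: at each bit after the leading one, square the running value, then multiply by 16 if the bit is 1 (always reducing mod 50):
  bit 1 = 1 (leading): start with 16.
  bit 2 = 0: square 16^2 = 256 ≡ 6 (mod 50).
  bit 3 = 1: square 6^2 = 36; bit is 1, so multiply 36·16 = 576 ≡ 26 (mod 50).
  bit 4 = 0: square 26^2 = 676 ≡ 26 (mod 50).
Final value: 16^10 ≡ 26 (mod 50).

Final answer: 26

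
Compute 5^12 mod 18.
1

Use repeated squaring. Binary(12) = 1100. Walk through the bits of the exponent 12 left-to-right: at each bit after the leading one, square the running value, then multiply by 5 if the bit is 1 (always reducing mod 18):
  bit 1 = 1 (leading): start with 5.
  bit 2 = 1: square 5^2 = 25 ≡ 7; bit is 1, so multiply 7·5 = 35 ≡ 17 (mod 18).
  bit 3 = 0: square 17^2 = 289 ≡ 1 (mod 18).
  bit 4 = 0: square 1^2 = 1 (mod 18).
Final value: 5^12 ≡ 1 (mod 18).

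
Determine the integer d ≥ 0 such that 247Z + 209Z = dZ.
(247, 209) = (19); d = 19

In the PID Z, (a, b) is generated by gcd(a, b). Compute gcd(247, 209) with the extended Euclidean algorithm, tracking rows (r, s, t) with s·247 + t·209 = r:
  row A: (247, 1, 0)   [1·247 + 0·209 = 247]
  row B: (209, 0, 1)   [0·247 + 1·209 = 209]
  247 = 1·209 + 38   → row C = row A − 1·row B = (38, 1, −1)   [check: 1·247 − 1·209 = 38]
  209 = 5·38 + 19   → row D = row B − 5·row C = (19, −5, 6)   [check: −5·247 + 6·209 = 19]
  38 = 2·19 + 0   → remainder 0, stop. gcd = 19 (last nonzero row D).
So gcd(247, 209) = 19, with Bézout identity −5·247 + 6·209 = 19. Containment (⊇): the Bézout identity exhibits 19 as an element of (247, 209), giving (19) ⊆ (247, 209). Containment (⊆): since 19 | 247 and 19 | 209 (247 = 19·13, 209 = 19·11), every Z-linear combination of 247 and 209 is divisible by 19, so (247, 209) ⊆ (19). Therefore (247, 209) = (19), d = 19.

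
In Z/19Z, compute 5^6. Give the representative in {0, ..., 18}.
7

Use repeated squaring. Binary(6) = 110. Walk through the bits of the exponent 6 left-to-right: at each bit after the leading one, square the running value, then multiply by 5 if the bit is 1 (always reducing mod 19):
  bit 1 = 1 (leading): start with 5.
  bit 2 = 1: square 5^2 = 25 ≡ 6; bit is 1, so multiply 6·5 = 30 ≡ 11 (mod 19).
  bit 3 = 0: square 11^2 = 121 ≡ 7 (mod 19).
Final value: 5^6 ≡ 7 (mod 19).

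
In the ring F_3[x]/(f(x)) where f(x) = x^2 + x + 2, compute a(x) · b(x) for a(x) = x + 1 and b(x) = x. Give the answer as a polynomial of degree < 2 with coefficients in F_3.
Multiply as integer polynomials: a · b = x^2 + x. Reducing coefficients mod 3: a · b ≡ x^2 + x. Now divide by f(x) = x^2 + x + 2 in F_3[x], eliminating the leading term at each step:
  leading term x^2: subtract (1)·f(x) = x^2 + x + 2, leaving 1 (coefficients mod 3)
The degree is now < 2, so this is the remainder. Hence a · b ≡ 1 in F_3[x]/(f).

Final answer: a · b ≡ 1 (mod f(x))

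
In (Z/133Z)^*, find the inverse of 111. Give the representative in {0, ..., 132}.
111^(−1) ≡ 6 (mod 133)

Apply the extended Euclidean algorithm to (133, 111), tracking rows (r, s, t) with s·133 + t·111 = r. Each division r_prev = q·r_cur + r_new produces the new row as (previous row) − q·(current row):
  row A: (133, 1, 0)   [1·133 + 0·111 = 133]
  row B: (111, 0, 1)   [0·133 + 1·111 = 111]
  133 = 1·111 + 22   → row C = row A − 1·row B = (22, 1, −1)   [check: 1·133 − 1·111 = 22]
  111 = 5·22 + 1   → row D = row B − 5·row C = (1, −5, 6)   [check: −5·133 + 6·111 = 1]
  22 = 22·1 + 0   → remainder 0, stop. gcd = 1 (last nonzero row D).
The gcd is 1, so 111 is invertible mod 133. The last nonzero row gives −5·133 + 6·111 = 1, so t = 6. So 111^(−1) ≡ 6 (mod 133). Verify: 111 · 6 = 666 ≡ 1 (mod 133). ✓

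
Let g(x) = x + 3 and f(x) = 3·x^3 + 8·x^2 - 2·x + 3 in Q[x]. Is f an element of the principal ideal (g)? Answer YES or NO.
YES

In Q[x] the ideal (g) consists of all multiples of g, so f ∈ (g) iff g | f, i.e. iff the remainder of f on division by g is 0. Divide f by g (g is monic, so eliminate the leading term of the running remainder at each step):
  leading term 3·x^3: subtract (3·x^2)·g(x) = 3·x^3 + 9·x^2, leaving -x^2 - 2·x + 3
  leading term -x^2: subtract (-x)·g(x) = -x^2 - 3·x, leaving x + 3
  leading term x: subtract (1)·g(x) = x + 3, leaving 0
The remainder is 0, so f(x) = g(x) · h(x) with h(x) = 3·x^2 - x + 1. Hence g | f, i.e. f ∈ (g).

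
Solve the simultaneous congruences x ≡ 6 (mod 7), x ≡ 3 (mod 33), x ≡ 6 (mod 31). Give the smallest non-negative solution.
The moduli 7, 33, 31 are pairwise coprime, so by the CRT there is a unique solution mod 7·33·31 = 7161.
Solve by successive substitution. Start with x ≡ 6 (mod 7).
  Combine with x ≡ 3 (mod 33): write x = 6 + 7·t and require 6 + 7·t ≡ 3 (mod 33), i.e. 7·t ≡ 3 − 6 ≡ 30 (mod 33). Since 7^(−1) ≡ 19 (mod 33), t ≡ 19·30 ≡ 9 (mod 33). So x ≡ 6 + 7·9 = 69 (mod 231).
  Combine with x ≡ 6 (mod 31): write x = 69 + 231·t and require 69 + 231·t ≡ 6 (mod 31), i.e. 231·t ≡ 6 − 69 ≡ 30 (mod 31). Since 231^(−1) ≡ 20 (mod 31) (231 ≡ 14 (mod 31)), t ≡ 20·30 ≡ 11 (mod 31). So x ≡ 69 + 231·11 = 2610 (mod 7161).
Unique solution in [0, 7161): x = 2610.

Final answer: x ≡ 2610 (mod 7161); the representative in [0, 7161) is 2610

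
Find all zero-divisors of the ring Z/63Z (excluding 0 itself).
An element a ∈ Z/63Z (with a ≠ 0) is a zero-divisor iff gcd(a, 63) > 1 (because a is a unit precisely when gcd(a, n) = 1, and in Z/nZ every nonzero, non-unit element is a zero-divisor). Scan a = 1, ..., 62 and keep those with gcd(a, 63) > 1:
  gcd(3, 63) = 3, gcd(6, 63) = 3, gcd(7, 63) = 7, gcd(9, 63) = 9, gcd(12, 63) = 3, gcd(14, 63) = 7, gcd(15, 63) = 3, gcd(18, 63) = 9, gcd(21, 63) = 21, gcd(24, 63) = 3, gcd(27, 63) = 9, gcd(28, 63) = 7, gcd(30, 63) = 3, gcd(33, 63) = 3, gcd(35, 63) = 7, gcd(36, 63) = 9, gcd(39, 63) = 3, gcd(42, 63) = 21, gcd(45, 63) = 9, gcd(48, 63) = 3, gcd(49, 63) = 7, gcd(51, 63) = 3, gcd(54, 63) = 9, gcd(56, 63) = 7, gcd(57, 63) = 3, gcd(60, 63) = 3.
All other a ∈ {1, ..., 62} have gcd(a, 63) = 1 and are units. So the nonzero zero-divisors are exactly the 26 values of a appearing in this scan.

Final answer: nonzero zero-divisors of Z/63Z = {3, 6, 7, 9, 12, 14, 15, 18, 21, 24, 27, 28, 30, 33, 35, 36, 39, 42, 45, 48, 49, 51, 54, 56, 57, 60}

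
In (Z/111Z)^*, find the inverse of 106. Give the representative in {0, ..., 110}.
Apply the extended Euclidean algorithm to (111, 106), tracking rows (r, s, t) with s·111 + t·106 = r. Each division r_prev = q·r_cur + r_new produces the new row as (previous row) − q·(current row):
  row A: (111, 1, 0)   [1·111 + 0·106 = 111]
  row B: (106, 0, 1)   [0·111 + 1·106 = 106]
  111 = 1·106 + 5   → row C = row A − 1·row B = (5, 1, −1)   [check: 1·111 − 1·106 = 5]
  106 = 21·5 + 1   → row D = row B − 21·row C = (1, −21, 22)   [check: −21·111 + 22·106 = 1]
  5 = 5·1 + 0   → remainder 0, stop. gcd = 1 (last nonzero row D).
The gcd is 1, so 106 is invertible mod 111. The last nonzero row gives −21·111 + 22·106 = 1, so t = 22. So 106^(−1) ≡ 22 (mod 111). Verify: 106 · 22 = 2332 ≡ 1 (mod 111). ✓

Final answer: 106^(−1) ≡ 22 (mod 111)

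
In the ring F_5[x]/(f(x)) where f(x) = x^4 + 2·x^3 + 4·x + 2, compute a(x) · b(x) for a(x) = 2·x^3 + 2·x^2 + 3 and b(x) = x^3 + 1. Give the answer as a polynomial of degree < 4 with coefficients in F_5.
Multiply as integer polynomials: a · b = 2·x^6 + 2·x^5 + 5·x^3 + 2·x^2 + 3. Reducing coefficients mod 5: a · b ≡ 2·x^6 + 2·x^5 + 2·x^2 + 3. Now divide by f(x) = x^4 + 2·x^3 + 4·x + 2 in F_5[x], eliminating the leading term at each step:
  leading term 2·x^6: subtract (2·x^2)·f(x) = 2·x^6 + 4·x^5 + 3·x^3 + 4·x^2, leaving 3·x^5 + 2·x^3 + 3·x^2 + 3 (coefficients mod 5)
  leading term 3·x^5: subtract (3·x)·f(x) = 3·x^5 + x^4 + 2·x^2 + x, leaving 4·x^4 + 2·x^3 + x^2 + 4·x + 3 (coefficients mod 5)
  leading term 4·x^4: subtract (4)·f(x) = 4·x^4 + 3·x^3 + x + 3, leaving 4·x^3 + x^2 + 3·x (coefficients mod 5)
The degree is now < 4, so this is the remainder. Hence a · b ≡ 4·x^3 + x^2 + 3·x in F_5[x]/(f).

Final answer: a · b ≡ 4·x^3 + x^2 + 3·x (mod f(x))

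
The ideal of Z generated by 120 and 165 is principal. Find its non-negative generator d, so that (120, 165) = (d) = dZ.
In the PID Z, (a, b) is generated by gcd(a, b). Compute gcd(165, 120) with the extended Euclidean algorithm, tracking rows (r, s, t) with s·165 + t·120 = r:
  row A: (165, 1, 0)   [1·165 + 0·120 = 165]
  row B: (120, 0, 1)   [0·165 + 1·120 = 120]
  165 = 1·120 + 45   → row C = row A − 1·row B = (45, 1, −1)   [check: 1·165 − 1·120 = 45]
  120 = 2·45 + 30   → row D = row B − 2·row C = (30, −2, 3)   [check: −2·165 + 3·120 = 30]
  45 = 1·30 + 15   → row E = row C − 1·row D = (15, 3, −4)   [check: 3·165 − 4·120 = 15]
  30 = 2·15 + 0   → remainder 0, stop. gcd = 15 (last nonzero row E).
So gcd(120, 165) = 15, with Bézout identity 3·165 − 4·120 = 15. Containment (⊇): the Bézout identity exhibits 15 as an element of (120, 165), giving (15) ⊆ (120, 165). Containment (⊆): since 15 | 120 and 15 | 165 (120 = 15·8, 165 = 15·11), every Z-linear combination of 120 and 165 is divisible by 15, so (120, 165) ⊆ (15). Therefore (120, 165) = (15), d = 15.

Final answer: (120, 165) = (15); d = 15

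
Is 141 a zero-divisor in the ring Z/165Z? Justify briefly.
YES

gcd(141, 165) = 3 > 1, so 141 is not a unit in Z/165Z. In Z/nZ every nonzero non-unit is a zero-divisor: explicitly, take b = 165/gcd = 55 ≠ 0 (mod 165); then 141·55 = 7755 = 47·165, i.e. 141·55 ≡ 0 (mod 165). So 141 is a zero-divisor.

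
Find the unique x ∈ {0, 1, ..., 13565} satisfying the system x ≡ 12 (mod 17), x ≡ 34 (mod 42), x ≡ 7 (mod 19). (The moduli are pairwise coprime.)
The moduli 17, 42, 19 are pairwise coprime, so by the CRT there is a unique solution mod 17·42·19 = 13566.
Solve by successive substitution. Start with x ≡ 12 (mod 17).
  Combine with x ≡ 34 (mod 42): write x = 12 + 17·t and require 12 + 17·t ≡ 34 (mod 42), i.e. 17·t ≡ 34 − 12 ≡ 22 (mod 42). Since 17^(−1) ≡ 5 (mod 42), t ≡ 5·22 ≡ 26 (mod 42). So x ≡ 12 + 17·26 = 454 (mod 714).
  Combine with x ≡ 7 (mod 19): write x = 454 + 714·t and require 454 + 714·t ≡ 7 (mod 19), i.e. 714·t ≡ 7 − 454 ≡ 9 (mod 19). Since 714^(−1) ≡ 7 (mod 19) (714 ≡ 11 (mod 19)), t ≡ 7·9 ≡ 6 (mod 19). So x ≡ 454 + 714·6 = 4738 (mod 13566).
Unique solution in [0, 13566): x = 4738.

Final answer: x ≡ 4738 (mod 13566); the representative in [0, 13566) is 4738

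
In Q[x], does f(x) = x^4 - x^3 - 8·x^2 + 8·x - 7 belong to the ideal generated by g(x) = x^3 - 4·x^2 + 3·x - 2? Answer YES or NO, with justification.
NO

In Q[x] the ideal (g) consists of all multiples of g, so f ∈ (g) iff g | f, i.e. iff the remainder of f on division by g is 0. Divide f by g (g is monic, so eliminate the leading term of the running remainder at each step):
  leading term x^4: subtract (x)·g(x) = x^4 - 4·x^3 + 3·x^2 - 2·x, leaving 3·x^3 - 11·x^2 + 10·x - 7
  leading term 3·x^3: subtract (3)·g(x) = 3·x^3 - 12·x^2 + 9·x - 6, leaving x^2 + x - 1
The remainder r(x) = x^2 + x - 1 ≠ 0 (and deg r < deg g), so g ∤ f, i.e. f ∉ (g).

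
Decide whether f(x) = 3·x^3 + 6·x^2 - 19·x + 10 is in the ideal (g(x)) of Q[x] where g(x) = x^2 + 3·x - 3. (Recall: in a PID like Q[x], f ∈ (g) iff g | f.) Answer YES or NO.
NO

In Q[x] the ideal (g) consists of all multiples of g, so f ∈ (g) iff g | f, i.e. iff the remainder of f on division by g is 0. Divide f by g (g is monic, so eliminate the leading term of the running remainder at each step):
  leading term 3·x^3: subtract (3·x)·g(x) = 3·x^3 + 9·x^2 - 9·x, leaving -3·x^2 - 10·x + 10
  leading term -3·x^2: subtract (-3)·g(x) = -3·x^2 - 9·x + 9, leaving 1 - x
The remainder r(x) = 1 - x ≠ 0 (and deg r < deg g), so g ∤ f, i.e. f ∉ (g).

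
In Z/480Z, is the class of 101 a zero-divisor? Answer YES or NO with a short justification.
NO

gcd(101, 480) = 1, so 101 is a unit in Z/480Z (it has a multiplicative inverse). A unit cannot be a zero-divisor: if 101·b ≡ 0 then multiplying both sides by 101^(−1) gives b ≡ 0. So 101 is not a zero-divisor.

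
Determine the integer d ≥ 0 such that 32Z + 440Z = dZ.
In the PID Z, (a, b) is generated by gcd(a, b). Compute gcd(440, 32) with the extended Euclidean algorithm, tracking rows (r, s, t) with s·440 + t·32 = r:
  row A: (440, 1, 0)   [1·440 + 0·32 = 440]
  row B: (32, 0, 1)   [0·440 + 1·32 = 32]
  440 = 13·32 + 24   → row C = row A − 13·row B = (24, 1, −13)   [check: 1·440 − 13·32 = 24]
  32 = 1·24 + 8   → row D = row B − 1·row C = (8, −1, 14)   [check: −1·440 + 14·32 = 8]
  24 = 3·8 + 0   → remainder 0, stop. gcd = 8 (last nonzero row D).
So gcd(32, 440) = 8, with Bézout identity −1·440 + 14·32 = 8. Containment (⊇): the Bézout identity exhibits 8 as an element of (32, 440), giving (8) ⊆ (32, 440). Containment (⊆): since 8 | 32 and 8 | 440 (32 = 8·4, 440 = 8·55), every Z-linear combination of 32 and 440 is divisible by 8, so (32, 440) ⊆ (8). Therefore (32, 440) = (8), d = 8.

Final answer: (32, 440) = (8); d = 8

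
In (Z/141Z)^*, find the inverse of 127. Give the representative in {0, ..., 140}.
127^(−1) ≡ 10 (mod 141)

Apply the extended Euclidean algorithm to (141, 127), tracking rows (r, s, t) with s·141 + t·127 = r. Each division r_prev = q·r_cur + r_new produces the new row as (previous row) − q·(current row):
  row A: (141, 1, 0)   [1·141 + 0·127 = 141]
  row B: (127, 0, 1)   [0·141 + 1·127 = 127]
  141 = 1·127 + 14   → row C = row A − 1·row B = (14, 1, −1)   [check: 1·141 − 1·127 = 14]
  127 = 9·14 + 1   → row D = row B − 9·row C = (1, −9, 10)   [check: −9·141 + 10·127 = 1]
  14 = 14·1 + 0   → remainder 0, stop. gcd = 1 (last nonzero row D).
The gcd is 1, so 127 is invertible mod 141. The last nonzero row gives −9·141 + 10·127 = 1, so t = 10. So 127^(−1) ≡ 10 (mod 141). Verify: 127 · 10 = 1270 ≡ 1 (mod 141). ✓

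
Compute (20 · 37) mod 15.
Reduce the factors first: 20 ≡ 5, 37 ≡ 7 (mod 15), so 20 · 37 ≡ 5 · 7 (mod 15). 5 · 7 = 35. Dividing by 15: 35 = 2·15 + 5. So (20 · 37) mod 15 = 5.

Final answer: 5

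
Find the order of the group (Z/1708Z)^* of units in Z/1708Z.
|(Z/1708Z)^*| = 720

(Z/1708Z)^* consists of the classes a with gcd(a, 1708) = 1, so its order is φ(1708). φ is multiplicative, with φ(p^e) = p^e − p^(e−1). Factorise 1708 = 2^2 · 7 · 61. Then
  φ(1708) = (2^2 − 2^1) · (7 − 1) · (61 − 1) = 2 · 6 · 60 = 720.
Thus |(Z/1708Z)^*| = 720.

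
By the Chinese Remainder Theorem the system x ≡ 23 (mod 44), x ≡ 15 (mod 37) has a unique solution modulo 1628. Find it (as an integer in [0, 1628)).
The moduli 44, 37 are pairwise coprime, so by the CRT there is a unique solution mod 44·37 = 1628.
Solve by successive substitution. Start with x ≡ 23 (mod 44).
  Combine with x ≡ 15 (mod 37): write x = 23 + 44·t and require 23 + 44·t ≡ 15 (mod 37), i.e. 44·t ≡ 15 − 23 ≡ 29 (mod 37). Since 44^(−1) ≡ 16 (mod 37) (44 ≡ 7 (mod 37)), t ≡ 16·29 ≡ 20 (mod 37). So x ≡ 23 + 44·20 = 903 (mod 1628).
Unique solution in [0, 1628): x = 903.

Final answer: x ≡ 903 (mod 1628); the representative in [0, 1628) is 903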